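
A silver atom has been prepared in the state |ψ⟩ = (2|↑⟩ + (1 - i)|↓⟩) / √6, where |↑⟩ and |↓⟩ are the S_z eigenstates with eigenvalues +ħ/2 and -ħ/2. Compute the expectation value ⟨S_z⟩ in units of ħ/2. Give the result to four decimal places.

⟨σ_z⟩ = |a|² - |b|² divided by |a|²+|b|², with a, b the |↑⟩, |↓⟩ amplitudes.
= (4 - 2)/6 = 2/6.
⟨S_z⟩ = (ħ/2)·⟨σ_z⟩.

0.3333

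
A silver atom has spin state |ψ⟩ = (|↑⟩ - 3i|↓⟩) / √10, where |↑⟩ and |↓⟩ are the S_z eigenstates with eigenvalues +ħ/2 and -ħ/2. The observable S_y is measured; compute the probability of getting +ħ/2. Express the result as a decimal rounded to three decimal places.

0.200

|+y⟩ = (|↑⟩ + i|↓⟩)/√2, so ⟨+y|ψ⟩ = (-2) / (√2·√10).
P = |-2|² / 20 = 4/20.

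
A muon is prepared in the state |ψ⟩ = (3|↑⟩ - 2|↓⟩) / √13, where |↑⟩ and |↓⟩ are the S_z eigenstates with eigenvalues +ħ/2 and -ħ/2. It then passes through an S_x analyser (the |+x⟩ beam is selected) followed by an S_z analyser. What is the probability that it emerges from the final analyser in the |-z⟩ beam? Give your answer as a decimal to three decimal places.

0.019

First analyser (S_x): P(|+x⟩) = |⟨+x|ψ⟩|² = 1/26.
After stage 1 the state is |+x⟩; P(|-z⟩) = |⟨-z|+x⟩|² = 1/2.
Joint probability = 1/26 × 1/2 = 0.019.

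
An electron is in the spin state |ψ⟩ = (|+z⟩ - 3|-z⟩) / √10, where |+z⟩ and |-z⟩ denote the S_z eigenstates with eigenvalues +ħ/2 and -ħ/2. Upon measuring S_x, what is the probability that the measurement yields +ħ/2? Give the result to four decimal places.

0.2000

|+x⟩ = (|+z⟩ + |-z⟩)/√2, so ⟨+x|ψ⟩ = (-2) / (√2·√10).
P = |-2|² / 20 = 4/20.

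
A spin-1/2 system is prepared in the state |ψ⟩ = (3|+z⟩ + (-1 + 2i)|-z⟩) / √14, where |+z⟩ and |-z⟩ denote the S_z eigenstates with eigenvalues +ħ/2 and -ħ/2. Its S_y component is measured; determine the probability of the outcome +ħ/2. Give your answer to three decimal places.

0.929

|+y⟩ = (|+z⟩ + i|-z⟩)/√2, so ⟨+y|ψ⟩ = (5 + i) / (√2·√14).
P = |5 + i|² / 28 = 26/28.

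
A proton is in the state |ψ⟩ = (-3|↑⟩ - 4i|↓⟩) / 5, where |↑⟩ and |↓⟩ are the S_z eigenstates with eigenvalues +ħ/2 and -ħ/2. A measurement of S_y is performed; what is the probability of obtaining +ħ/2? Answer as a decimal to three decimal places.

0.980

|+y⟩ = (|↑⟩ + i|↓⟩)/√2, so ⟨+y|ψ⟩ = (-7) / (√2·5).
P = |-7|² / 50 = 49/50.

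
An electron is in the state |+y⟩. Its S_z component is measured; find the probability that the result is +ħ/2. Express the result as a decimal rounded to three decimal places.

0.500

In the S_z basis, |+y⟩ = (|+z⟩ + i|-z⟩)/√2 and |+z⟩ = |+z⟩.
|⟨+z|+y⟩|² = 1/2.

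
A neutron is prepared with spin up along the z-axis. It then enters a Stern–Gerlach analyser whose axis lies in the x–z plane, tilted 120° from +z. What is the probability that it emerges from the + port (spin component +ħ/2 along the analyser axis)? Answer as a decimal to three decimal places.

0.250

For spin-½, the probability of finding spin-up along an axis at angle θ to the initial spin direction is cos²(θ/2); spin-down is sin²(θ/2).
θ = 120°, so P = cos²(60°) ≈ 0.250.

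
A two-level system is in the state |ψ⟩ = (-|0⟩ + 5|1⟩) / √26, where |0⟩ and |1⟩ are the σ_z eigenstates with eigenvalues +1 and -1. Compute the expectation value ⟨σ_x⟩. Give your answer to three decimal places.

-0.385

⟨σ_x⟩ = 2 Re(a* b)/(|a|²+|b|²) with a = -1, b = 5.
a* b = -5, so ⟨σ_x⟩ = -10/26.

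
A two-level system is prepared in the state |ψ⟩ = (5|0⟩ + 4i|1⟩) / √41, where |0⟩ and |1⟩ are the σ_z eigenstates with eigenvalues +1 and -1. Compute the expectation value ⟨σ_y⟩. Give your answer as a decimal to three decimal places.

0.976

⟨σ_y⟩ = 2 Im(a* b)/(|a|²+|b|²) with a = 5, b = 4i.
a* b = 20i, so ⟨σ_y⟩ = 40/41.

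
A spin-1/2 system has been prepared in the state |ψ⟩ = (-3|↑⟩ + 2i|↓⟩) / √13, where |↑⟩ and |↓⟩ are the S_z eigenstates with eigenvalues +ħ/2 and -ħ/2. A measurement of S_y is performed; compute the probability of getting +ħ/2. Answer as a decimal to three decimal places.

0.038

|+y⟩ = (|↑⟩ + i|↓⟩)/√2, so ⟨+y|ψ⟩ = (-1) / (√2·√13).
P = |-1|² / 26 = 1/26.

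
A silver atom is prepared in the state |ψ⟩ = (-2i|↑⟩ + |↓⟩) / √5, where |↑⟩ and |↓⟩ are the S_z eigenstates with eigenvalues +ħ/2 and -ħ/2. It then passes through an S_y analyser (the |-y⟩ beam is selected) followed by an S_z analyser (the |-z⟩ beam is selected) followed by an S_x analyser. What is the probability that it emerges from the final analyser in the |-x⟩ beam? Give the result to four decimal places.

0.0250

First analyser (S_y): P(|-y⟩) = |⟨-y|ψ⟩|² = 1/10.
After stage 1 the state is |-y⟩; P(|-z⟩) = |⟨-z|-y⟩|² = 1/2.
After stage 2 the state is |-z⟩; P(|-x⟩) = |⟨-x|-z⟩|² = 1/2.
Joint probability = 1/10 × 1/2 × 1/2 = 0.0250.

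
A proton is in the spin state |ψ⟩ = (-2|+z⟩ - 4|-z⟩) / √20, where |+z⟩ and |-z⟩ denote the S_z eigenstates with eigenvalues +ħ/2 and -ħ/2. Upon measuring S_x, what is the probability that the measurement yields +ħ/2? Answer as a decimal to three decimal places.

|+x⟩ = (|+z⟩ + |-z⟩)/√2, so ⟨+x|ψ⟩ = (-6) / (√2·√20).
P = |-6|² / 40 = 36/40.

0.900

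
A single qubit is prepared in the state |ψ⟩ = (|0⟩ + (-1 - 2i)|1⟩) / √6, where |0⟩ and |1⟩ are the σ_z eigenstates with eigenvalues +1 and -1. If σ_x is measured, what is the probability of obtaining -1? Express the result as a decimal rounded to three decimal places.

|-x⟩ = (|0⟩ - |1⟩)/√2, so ⟨-x|ψ⟩ = (2 + 2i) / (√2·√6).
P = |2 + 2i|² / 12 = 8/12.

0.667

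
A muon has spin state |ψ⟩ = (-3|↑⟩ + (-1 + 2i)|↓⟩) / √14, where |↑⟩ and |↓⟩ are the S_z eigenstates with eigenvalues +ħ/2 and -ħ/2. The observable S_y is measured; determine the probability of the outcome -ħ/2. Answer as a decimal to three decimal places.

0.929

|-y⟩ = (|↑⟩ - i|↓⟩)/√2, so ⟨-y|ψ⟩ = (-5 - i) / (√2·√14).
P = |-5 - i|² / 28 = 26/28.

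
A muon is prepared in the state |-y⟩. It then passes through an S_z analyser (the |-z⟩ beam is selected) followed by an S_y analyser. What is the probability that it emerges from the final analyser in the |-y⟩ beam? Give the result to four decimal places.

0.2500

First analyser (S_z): from |-y⟩, P(|-z⟩) = 1/2.
After stage 1 the state is |-z⟩; P(|-y⟩) = |⟨-y|-z⟩|² = 1/2.
Joint probability = 1/2 × 1/2 = 0.2500.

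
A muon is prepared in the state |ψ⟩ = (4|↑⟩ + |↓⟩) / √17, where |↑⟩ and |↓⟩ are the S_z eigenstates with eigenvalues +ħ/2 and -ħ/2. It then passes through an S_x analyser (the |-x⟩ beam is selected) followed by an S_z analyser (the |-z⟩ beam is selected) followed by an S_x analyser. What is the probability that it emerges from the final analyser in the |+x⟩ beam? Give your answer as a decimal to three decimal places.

0.066

First analyser (S_x): P(|-x⟩) = |⟨-x|ψ⟩|² = 9/34.
After stage 1 the state is |-x⟩; P(|-z⟩) = |⟨-z|-x⟩|² = 1/2.
After stage 2 the state is |-z⟩; P(|+x⟩) = |⟨+x|-z⟩|² = 1/2.
Joint probability = 9/34 × 1/2 × 1/2 = 0.066.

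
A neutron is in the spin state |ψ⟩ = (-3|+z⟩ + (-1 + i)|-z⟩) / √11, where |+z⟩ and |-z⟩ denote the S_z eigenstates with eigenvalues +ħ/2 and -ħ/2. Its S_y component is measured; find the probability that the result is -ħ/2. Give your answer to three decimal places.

|-y⟩ = (|+z⟩ - i|-z⟩)/√2, so ⟨-y|ψ⟩ = (-4 - i) / (√2·√11).
P = |-4 - i|² / 22 = 17/22.

0.773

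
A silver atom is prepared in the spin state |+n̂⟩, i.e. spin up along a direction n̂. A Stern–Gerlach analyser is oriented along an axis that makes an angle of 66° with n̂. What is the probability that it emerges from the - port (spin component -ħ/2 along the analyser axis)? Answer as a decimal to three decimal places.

0.297

For spin-½, the probability of finding spin-up along an axis at angle θ to the initial spin direction is cos²(θ/2); spin-down is sin²(θ/2).
θ = 66°, so P = sin²(33°) ≈ 0.297.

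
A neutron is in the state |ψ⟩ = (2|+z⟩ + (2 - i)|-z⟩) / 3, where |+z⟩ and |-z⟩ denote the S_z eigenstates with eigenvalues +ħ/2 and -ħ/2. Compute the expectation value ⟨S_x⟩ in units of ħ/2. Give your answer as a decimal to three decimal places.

⟨σ_x⟩ = 2 Re(a* b)/(|a|²+|b|²) with a = 2, b = (2 - i).
a* b = (4 - 2i), so ⟨σ_x⟩ = 8/9.
⟨S_x⟩ = (ħ/2)·⟨σ_x⟩.

0.889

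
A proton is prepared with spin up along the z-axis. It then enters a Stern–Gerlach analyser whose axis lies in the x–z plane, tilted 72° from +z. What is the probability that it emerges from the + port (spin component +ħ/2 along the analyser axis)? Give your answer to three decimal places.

For spin-½, the probability of finding spin-up along an axis at angle θ to the initial spin direction is cos²(θ/2); spin-down is sin²(θ/2).
θ = 72°, so P = cos²(36°) ≈ 0.655.

0.655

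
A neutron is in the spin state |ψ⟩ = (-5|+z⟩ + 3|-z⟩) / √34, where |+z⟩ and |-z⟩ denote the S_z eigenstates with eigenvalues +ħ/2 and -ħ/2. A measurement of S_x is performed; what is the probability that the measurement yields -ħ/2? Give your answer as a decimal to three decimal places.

|-x⟩ = (|+z⟩ - |-z⟩)/√2, so ⟨-x|ψ⟩ = (-8) / (√2·√34).
P = |-8|² / 68 = 64/68.

0.941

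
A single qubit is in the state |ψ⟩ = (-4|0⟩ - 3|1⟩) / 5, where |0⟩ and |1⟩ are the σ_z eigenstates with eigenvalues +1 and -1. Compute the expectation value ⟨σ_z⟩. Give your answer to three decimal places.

0.280

⟨σ_z⟩ = |a|² - |b|² divided by |a|²+|b|², with a, b the |0⟩, |1⟩ amplitudes.
= (16 - 9)/25 = 7/25.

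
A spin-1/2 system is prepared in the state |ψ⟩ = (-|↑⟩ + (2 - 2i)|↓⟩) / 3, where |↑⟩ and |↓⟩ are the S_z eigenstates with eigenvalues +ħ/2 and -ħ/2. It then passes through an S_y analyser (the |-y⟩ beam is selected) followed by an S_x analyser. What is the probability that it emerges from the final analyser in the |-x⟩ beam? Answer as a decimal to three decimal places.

First analyser (S_y): P(|-y⟩) = |⟨-y|ψ⟩|² = 5/18.
After stage 1 the state is |-y⟩; P(|-x⟩) = |⟨-x|-y⟩|² = 1/2.
Joint probability = 5/18 × 1/2 = 0.139.

0.139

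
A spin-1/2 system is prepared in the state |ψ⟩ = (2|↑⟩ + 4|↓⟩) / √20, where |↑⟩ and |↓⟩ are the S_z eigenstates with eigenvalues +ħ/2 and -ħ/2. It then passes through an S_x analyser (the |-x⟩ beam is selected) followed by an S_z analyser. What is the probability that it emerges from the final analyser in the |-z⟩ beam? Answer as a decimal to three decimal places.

0.050

First analyser (S_x): P(|-x⟩) = |⟨-x|ψ⟩|² = 4/40.
After stage 1 the state is |-x⟩; P(|-z⟩) = |⟨-z|-x⟩|² = 1/2.
Joint probability = 4/40 × 1/2 = 0.050.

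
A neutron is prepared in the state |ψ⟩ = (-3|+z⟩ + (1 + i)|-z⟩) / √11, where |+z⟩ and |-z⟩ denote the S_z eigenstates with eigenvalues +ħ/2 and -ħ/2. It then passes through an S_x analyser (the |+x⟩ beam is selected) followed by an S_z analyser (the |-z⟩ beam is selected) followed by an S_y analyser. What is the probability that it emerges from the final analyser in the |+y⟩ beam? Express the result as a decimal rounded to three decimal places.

First analyser (S_x): P(|+x⟩) = |⟨+x|ψ⟩|² = 5/22.
After stage 1 the state is |+x⟩; P(|-z⟩) = |⟨-z|+x⟩|² = 1/2.
After stage 2 the state is |-z⟩; P(|+y⟩) = |⟨+y|-z⟩|² = 1/2.
Joint probability = 5/22 × 1/2 × 1/2 = 0.057.

0.057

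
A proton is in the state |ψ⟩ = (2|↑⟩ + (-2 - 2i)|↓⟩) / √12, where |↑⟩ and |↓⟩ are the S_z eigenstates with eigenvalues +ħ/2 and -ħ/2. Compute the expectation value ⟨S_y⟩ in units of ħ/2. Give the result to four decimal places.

-0.6667

⟨σ_y⟩ = 2 Im(a* b)/(|a|²+|b|²) with a = 2, b = (-2 - 2i).
a* b = (-4 - 4i), so ⟨σ_y⟩ = -8/12.
⟨S_y⟩ = (ħ/2)·⟨σ_y⟩.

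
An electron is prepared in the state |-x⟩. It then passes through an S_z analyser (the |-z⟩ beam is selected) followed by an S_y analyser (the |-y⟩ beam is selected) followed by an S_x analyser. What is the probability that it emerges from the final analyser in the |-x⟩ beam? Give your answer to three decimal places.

0.125

First analyser (S_z): from |-x⟩, P(|-z⟩) = 1/2.
After stage 1 the state is |-z⟩; P(|-y⟩) = |⟨-y|-z⟩|² = 1/2.
After stage 2 the state is |-y⟩; P(|-x⟩) = |⟨-x|-y⟩|² = 1/2.
Joint probability = 1/2 × 1/2 × 1/2 = 0.125.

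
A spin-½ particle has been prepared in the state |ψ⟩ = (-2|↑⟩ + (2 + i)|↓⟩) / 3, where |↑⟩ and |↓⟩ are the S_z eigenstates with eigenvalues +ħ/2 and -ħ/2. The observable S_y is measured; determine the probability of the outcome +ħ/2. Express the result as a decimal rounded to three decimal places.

0.278

|+y⟩ = (|↑⟩ + i|↓⟩)/√2, so ⟨+y|ψ⟩ = (-1 - 2i) / (√2·3).
P = |-1 - 2i|² / 18 = 5/18.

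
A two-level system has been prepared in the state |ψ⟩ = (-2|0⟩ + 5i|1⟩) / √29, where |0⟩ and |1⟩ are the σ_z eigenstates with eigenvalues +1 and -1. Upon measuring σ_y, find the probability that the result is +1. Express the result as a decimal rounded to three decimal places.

0.155

|+y⟩ = (|0⟩ + i|1⟩)/√2, so ⟨+y|ψ⟩ = (3) / (√2·√29).
P = |3|² / 58 = 9/58.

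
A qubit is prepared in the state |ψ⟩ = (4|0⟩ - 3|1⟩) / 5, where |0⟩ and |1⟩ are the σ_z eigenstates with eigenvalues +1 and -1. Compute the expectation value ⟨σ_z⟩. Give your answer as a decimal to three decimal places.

0.280

⟨σ_z⟩ = |a|² - |b|² divided by |a|²+|b|², with a, b the |0⟩, |1⟩ amplitudes.
= (16 - 9)/25 = 7/25.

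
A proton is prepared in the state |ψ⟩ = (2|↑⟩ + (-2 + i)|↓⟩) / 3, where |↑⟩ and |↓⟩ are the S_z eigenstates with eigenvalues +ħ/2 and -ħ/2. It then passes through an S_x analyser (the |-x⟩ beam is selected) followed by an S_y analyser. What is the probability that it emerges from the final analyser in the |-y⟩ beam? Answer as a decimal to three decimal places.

0.472

First analyser (S_x): P(|-x⟩) = |⟨-x|ψ⟩|² = 17/18.
After stage 1 the state is |-x⟩; P(|-y⟩) = |⟨-y|-x⟩|² = 1/2.
Joint probability = 17/18 × 1/2 = 0.472.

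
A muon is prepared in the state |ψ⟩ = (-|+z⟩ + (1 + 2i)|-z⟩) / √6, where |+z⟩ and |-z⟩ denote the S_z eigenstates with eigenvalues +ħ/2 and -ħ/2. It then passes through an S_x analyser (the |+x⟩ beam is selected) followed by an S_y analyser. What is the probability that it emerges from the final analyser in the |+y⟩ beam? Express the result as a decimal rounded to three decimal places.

First analyser (S_x): P(|+x⟩) = |⟨+x|ψ⟩|² = 4/12.
After stage 1 the state is |+x⟩; P(|+y⟩) = |⟨+y|+x⟩|² = 1/2.
Joint probability = 4/12 × 1/2 = 0.167.

0.167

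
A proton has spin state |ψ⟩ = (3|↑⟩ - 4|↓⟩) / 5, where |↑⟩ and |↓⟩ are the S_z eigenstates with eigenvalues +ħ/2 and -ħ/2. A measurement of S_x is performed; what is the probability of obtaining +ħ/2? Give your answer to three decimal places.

0.020

|+x⟩ = (|↑⟩ + |↓⟩)/√2, so ⟨+x|ψ⟩ = (-1) / (√2·5).
P = |-1|² / 50 = 1/50.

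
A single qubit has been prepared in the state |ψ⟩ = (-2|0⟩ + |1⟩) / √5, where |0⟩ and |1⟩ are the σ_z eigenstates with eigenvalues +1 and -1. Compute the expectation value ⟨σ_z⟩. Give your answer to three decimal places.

⟨σ_z⟩ = |a|² - |b|² divided by |a|²+|b|², with a, b the |0⟩, |1⟩ amplitudes.
= (4 - 1)/5 = 3/5.

0.600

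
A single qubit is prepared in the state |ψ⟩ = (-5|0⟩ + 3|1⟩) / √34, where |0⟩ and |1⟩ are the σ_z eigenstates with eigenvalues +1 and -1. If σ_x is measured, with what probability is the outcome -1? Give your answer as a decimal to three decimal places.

|-x⟩ = (|0⟩ - |1⟩)/√2, so ⟨-x|ψ⟩ = (-8) / (√2·√34).
P = |-8|² / 68 = 64/68.

0.941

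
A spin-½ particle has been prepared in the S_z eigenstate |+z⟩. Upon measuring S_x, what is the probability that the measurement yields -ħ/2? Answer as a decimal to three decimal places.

In the S_z basis, |+z⟩ = |+z⟩ and |-x⟩ = (|+z⟩ - |-z⟩)/√2.
|⟨-x|+z⟩|² = 1/2.

0.500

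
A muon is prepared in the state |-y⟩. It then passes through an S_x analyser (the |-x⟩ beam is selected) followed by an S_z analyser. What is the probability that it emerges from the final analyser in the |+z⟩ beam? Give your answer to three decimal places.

First analyser (S_x): from |-y⟩, P(|-x⟩) = 1/2.
After stage 1 the state is |-x⟩; P(|+z⟩) = |⟨+z|-x⟩|² = 1/2.
Joint probability = 1/2 × 1/2 = 0.250.

0.250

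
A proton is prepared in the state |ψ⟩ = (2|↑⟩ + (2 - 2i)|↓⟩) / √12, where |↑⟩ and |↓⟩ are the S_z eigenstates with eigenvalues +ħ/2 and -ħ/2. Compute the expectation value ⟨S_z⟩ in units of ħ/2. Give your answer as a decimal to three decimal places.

⟨σ_z⟩ = |a|² - |b|² divided by |a|²+|b|², with a, b the |↑⟩, |↓⟩ amplitudes.
= (4 - 8)/12 = -4/12.
⟨S_z⟩ = (ħ/2)·⟨σ_z⟩.

-0.333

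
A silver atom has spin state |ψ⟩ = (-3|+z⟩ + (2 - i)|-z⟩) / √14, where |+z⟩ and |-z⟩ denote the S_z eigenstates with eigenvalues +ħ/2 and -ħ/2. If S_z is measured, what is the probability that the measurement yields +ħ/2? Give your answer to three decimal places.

The +ħ/2 outcome corresponds to |+z⟩. Its amplitude in |ψ⟩ is -3/√14.
P = |-3|² / 14 = 9/14.

0.643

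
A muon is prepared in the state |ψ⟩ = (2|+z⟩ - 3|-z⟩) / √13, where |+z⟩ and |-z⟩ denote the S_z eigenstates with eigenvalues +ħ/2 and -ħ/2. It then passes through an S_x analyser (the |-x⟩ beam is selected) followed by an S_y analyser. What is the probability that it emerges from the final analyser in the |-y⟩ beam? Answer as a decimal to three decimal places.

0.481

First analyser (S_x): P(|-x⟩) = |⟨-x|ψ⟩|² = 25/26.
After stage 1 the state is |-x⟩; P(|-y⟩) = |⟨-y|-x⟩|² = 1/2.
Joint probability = 25/26 × 1/2 = 0.481.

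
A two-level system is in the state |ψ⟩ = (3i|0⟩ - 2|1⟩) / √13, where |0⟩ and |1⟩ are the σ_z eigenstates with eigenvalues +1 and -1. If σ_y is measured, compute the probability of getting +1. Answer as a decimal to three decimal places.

0.962

|+y⟩ = (|0⟩ + i|1⟩)/√2, so ⟨+y|ψ⟩ = (5i) / (√2·√13).
P = |5i|² / 26 = 25/26.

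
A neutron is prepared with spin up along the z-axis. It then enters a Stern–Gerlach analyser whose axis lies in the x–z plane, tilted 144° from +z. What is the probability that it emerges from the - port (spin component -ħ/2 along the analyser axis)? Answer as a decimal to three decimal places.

For spin-½, the probability of finding spin-up along an axis at angle θ to the initial spin direction is cos²(θ/2); spin-down is sin²(θ/2).
θ = 144°, so P = sin²(72°) ≈ 0.905.

0.905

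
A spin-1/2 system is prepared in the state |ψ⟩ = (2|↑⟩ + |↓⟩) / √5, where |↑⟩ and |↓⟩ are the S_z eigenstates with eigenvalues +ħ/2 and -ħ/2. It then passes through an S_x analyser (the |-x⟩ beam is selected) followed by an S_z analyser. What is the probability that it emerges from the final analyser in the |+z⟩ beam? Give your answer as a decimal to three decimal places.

0.050

First analyser (S_x): P(|-x⟩) = |⟨-x|ψ⟩|² = 1/10.
After stage 1 the state is |-x⟩; P(|+z⟩) = |⟨+z|-x⟩|² = 1/2.
Joint probability = 1/10 × 1/2 = 0.050.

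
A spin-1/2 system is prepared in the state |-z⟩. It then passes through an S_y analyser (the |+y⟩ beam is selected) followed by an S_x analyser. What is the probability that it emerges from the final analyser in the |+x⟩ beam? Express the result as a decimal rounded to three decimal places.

First analyser (S_y): from |-z⟩, P(|+y⟩) = 1/2.
After stage 1 the state is |+y⟩; P(|+x⟩) = |⟨+x|+y⟩|² = 1/2.
Joint probability = 1/2 × 1/2 = 0.250.

0.250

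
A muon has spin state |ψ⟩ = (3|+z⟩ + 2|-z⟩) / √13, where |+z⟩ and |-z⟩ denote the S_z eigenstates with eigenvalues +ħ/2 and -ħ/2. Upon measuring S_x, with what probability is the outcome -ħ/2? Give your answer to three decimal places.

|-x⟩ = (|+z⟩ - |-z⟩)/√2, so ⟨-x|ψ⟩ = (1) / (√2·√13).
P = |1|² / 26 = 1/26.

0.038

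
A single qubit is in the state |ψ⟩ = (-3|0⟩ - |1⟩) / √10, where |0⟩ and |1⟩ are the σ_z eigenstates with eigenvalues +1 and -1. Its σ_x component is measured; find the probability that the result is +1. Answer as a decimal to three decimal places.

|+x⟩ = (|0⟩ + |1⟩)/√2, so ⟨+x|ψ⟩ = (-4) / (√2·√10).
P = |-4|² / 20 = 16/20.

0.800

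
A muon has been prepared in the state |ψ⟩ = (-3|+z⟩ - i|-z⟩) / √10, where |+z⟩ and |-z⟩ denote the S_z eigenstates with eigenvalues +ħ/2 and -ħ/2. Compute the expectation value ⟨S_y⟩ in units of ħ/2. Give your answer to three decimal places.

0.600

⟨σ_y⟩ = 2 Im(a* b)/(|a|²+|b|²) with a = -3, b = -i.
a* b = 3i, so ⟨σ_y⟩ = 6/10.
⟨S_y⟩ = (ħ/2)·⟨σ_y⟩.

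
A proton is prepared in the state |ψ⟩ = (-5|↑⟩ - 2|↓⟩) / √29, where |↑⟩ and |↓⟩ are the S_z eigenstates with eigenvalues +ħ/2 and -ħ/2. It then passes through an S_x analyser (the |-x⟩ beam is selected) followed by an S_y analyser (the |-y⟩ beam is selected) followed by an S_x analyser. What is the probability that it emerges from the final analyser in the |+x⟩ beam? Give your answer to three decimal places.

0.039

First analyser (S_x): P(|-x⟩) = |⟨-x|ψ⟩|² = 9/58.
After stage 1 the state is |-x⟩; P(|-y⟩) = |⟨-y|-x⟩|² = 1/2.
After stage 2 the state is |-y⟩; P(|+x⟩) = |⟨+x|-y⟩|² = 1/2.
Joint probability = 9/58 × 1/2 × 1/2 = 0.039.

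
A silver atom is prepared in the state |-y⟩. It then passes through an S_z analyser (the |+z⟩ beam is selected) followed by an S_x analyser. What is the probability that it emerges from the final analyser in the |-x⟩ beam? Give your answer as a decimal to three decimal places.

0.250

First analyser (S_z): from |-y⟩, P(|+z⟩) = 1/2.
After stage 1 the state is |+z⟩; P(|-x⟩) = |⟨-x|+z⟩|² = 1/2.
Joint probability = 1/2 × 1/2 = 0.250.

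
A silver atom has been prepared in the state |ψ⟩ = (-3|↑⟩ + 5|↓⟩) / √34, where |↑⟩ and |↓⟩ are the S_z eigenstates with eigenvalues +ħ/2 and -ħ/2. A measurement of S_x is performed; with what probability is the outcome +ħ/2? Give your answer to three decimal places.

|+x⟩ = (|↑⟩ + |↓⟩)/√2, so ⟨+x|ψ⟩ = (2) / (√2·√34).
P = |2|² / 68 = 4/68.

0.059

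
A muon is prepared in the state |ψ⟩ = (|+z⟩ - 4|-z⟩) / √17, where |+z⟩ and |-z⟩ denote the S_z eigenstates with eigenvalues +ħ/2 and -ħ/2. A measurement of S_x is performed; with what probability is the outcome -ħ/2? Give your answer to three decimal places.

0.735

|-x⟩ = (|+z⟩ - |-z⟩)/√2, so ⟨-x|ψ⟩ = (5) / (√2·√17).
P = |5|² / 34 = 25/34.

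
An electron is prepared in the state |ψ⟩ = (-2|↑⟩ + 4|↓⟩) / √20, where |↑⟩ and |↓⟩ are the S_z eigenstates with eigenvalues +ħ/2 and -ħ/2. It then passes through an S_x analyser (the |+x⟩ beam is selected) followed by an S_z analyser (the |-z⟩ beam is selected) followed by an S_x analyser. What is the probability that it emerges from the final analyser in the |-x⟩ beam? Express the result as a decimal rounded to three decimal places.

0.025

First analyser (S_x): P(|+x⟩) = |⟨+x|ψ⟩|² = 4/40.
After stage 1 the state is |+x⟩; P(|-z⟩) = |⟨-z|+x⟩|² = 1/2.
After stage 2 the state is |-z⟩; P(|-x⟩) = |⟨-x|-z⟩|² = 1/2.
Joint probability = 4/40 × 1/2 × 1/2 = 0.025.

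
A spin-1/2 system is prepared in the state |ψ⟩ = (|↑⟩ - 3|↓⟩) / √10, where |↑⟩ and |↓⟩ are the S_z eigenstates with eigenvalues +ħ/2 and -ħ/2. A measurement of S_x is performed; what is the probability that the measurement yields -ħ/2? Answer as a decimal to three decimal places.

0.800

|-x⟩ = (|↑⟩ - |↓⟩)/√2, so ⟨-x|ψ⟩ = (4) / (√2·√10).
P = |4|² / 20 = 16/20.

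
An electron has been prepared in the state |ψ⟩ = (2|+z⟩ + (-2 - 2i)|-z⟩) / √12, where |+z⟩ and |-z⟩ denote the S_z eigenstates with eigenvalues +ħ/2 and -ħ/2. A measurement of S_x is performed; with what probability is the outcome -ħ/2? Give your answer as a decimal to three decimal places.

0.833

|-x⟩ = (|+z⟩ - |-z⟩)/√2, so ⟨-x|ψ⟩ = (4 + 2i) / (√2·√12).
P = |4 + 2i|² / 24 = 20/24.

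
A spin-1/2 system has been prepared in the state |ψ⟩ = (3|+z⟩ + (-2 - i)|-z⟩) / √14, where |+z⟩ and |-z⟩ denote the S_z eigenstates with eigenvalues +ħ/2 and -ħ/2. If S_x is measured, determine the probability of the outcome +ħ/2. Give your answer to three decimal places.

0.071

|+x⟩ = (|+z⟩ + |-z⟩)/√2, so ⟨+x|ψ⟩ = (1 - i) / (√2·√14).
P = |1 - i|² / 28 = 2/28.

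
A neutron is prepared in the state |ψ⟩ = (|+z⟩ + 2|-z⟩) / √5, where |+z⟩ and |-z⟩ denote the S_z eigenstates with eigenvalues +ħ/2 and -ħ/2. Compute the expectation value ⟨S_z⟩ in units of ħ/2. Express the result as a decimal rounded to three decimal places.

⟨σ_z⟩ = |a|² - |b|² divided by |a|²+|b|², with a, b the |+z⟩, |-z⟩ amplitudes.
= (1 - 4)/5 = -3/5.
⟨S_z⟩ = (ħ/2)·⟨σ_z⟩.

-0.600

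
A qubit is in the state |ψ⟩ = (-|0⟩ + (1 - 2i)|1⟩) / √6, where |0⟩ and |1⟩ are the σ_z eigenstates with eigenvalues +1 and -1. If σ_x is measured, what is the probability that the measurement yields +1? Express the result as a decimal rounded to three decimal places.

|+x⟩ = (|0⟩ + |1⟩)/√2, so ⟨+x|ψ⟩ = (-2i) / (√2·√6).
P = |-2i|² / 12 = 4/12.

0.333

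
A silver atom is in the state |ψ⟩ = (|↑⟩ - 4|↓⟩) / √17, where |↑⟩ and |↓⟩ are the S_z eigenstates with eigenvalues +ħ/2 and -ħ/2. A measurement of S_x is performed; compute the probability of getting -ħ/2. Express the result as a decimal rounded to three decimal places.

|-x⟩ = (|↑⟩ - |↓⟩)/√2, so ⟨-x|ψ⟩ = (5) / (√2·√17).
P = |5|² / 34 = 25/34.

0.735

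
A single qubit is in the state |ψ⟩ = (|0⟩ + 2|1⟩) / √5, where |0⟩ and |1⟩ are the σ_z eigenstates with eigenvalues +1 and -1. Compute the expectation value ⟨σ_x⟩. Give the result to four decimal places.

⟨σ_x⟩ = 2 Re(a* b)/(|a|²+|b|²) with a = 1, b = 2.
a* b = 2, so ⟨σ_x⟩ = 4/5.

0.8000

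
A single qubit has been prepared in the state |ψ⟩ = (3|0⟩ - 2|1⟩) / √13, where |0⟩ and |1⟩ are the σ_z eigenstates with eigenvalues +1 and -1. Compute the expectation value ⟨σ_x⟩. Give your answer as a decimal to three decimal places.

-0.923

⟨σ_x⟩ = 2 Re(a* b)/(|a|²+|b|²) with a = 3, b = -2.
a* b = -6, so ⟨σ_x⟩ = -12/13.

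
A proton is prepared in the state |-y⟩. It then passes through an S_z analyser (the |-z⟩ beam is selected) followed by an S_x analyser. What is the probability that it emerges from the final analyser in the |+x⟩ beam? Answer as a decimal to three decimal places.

0.250

First analyser (S_z): from |-y⟩, P(|-z⟩) = 1/2.
After stage 1 the state is |-z⟩; P(|+x⟩) = |⟨+x|-z⟩|² = 1/2.
Joint probability = 1/2 × 1/2 = 0.250.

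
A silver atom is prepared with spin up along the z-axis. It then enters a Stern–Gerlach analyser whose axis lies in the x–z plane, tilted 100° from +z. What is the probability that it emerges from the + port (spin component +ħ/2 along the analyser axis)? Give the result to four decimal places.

For spin-½, the probability of finding spin-up along an axis at angle θ to the initial spin direction is cos²(θ/2); spin-down is sin²(θ/2).
θ = 100°, so P = cos²(50°) ≈ 0.4132.

0.4132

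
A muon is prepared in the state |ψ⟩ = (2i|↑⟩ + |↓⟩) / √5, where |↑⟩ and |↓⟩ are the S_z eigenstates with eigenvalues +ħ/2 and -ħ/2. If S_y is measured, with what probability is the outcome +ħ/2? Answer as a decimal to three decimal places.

0.100

|+y⟩ = (|↑⟩ + i|↓⟩)/√2, so ⟨+y|ψ⟩ = (i) / (√2·√5).
P = |i|² / 10 = 1/10.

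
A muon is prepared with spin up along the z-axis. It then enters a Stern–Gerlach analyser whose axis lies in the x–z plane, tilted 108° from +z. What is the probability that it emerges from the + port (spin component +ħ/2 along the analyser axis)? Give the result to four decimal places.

For spin-½, the probability of finding spin-up along an axis at angle θ to the initial spin direction is cos²(θ/2); spin-down is sin²(θ/2).
θ = 108°, so P = cos²(54°) ≈ 0.3455.

0.3455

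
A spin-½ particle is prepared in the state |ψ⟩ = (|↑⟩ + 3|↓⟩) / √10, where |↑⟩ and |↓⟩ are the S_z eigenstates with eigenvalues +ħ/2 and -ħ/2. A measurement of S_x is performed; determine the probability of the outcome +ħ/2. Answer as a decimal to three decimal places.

0.800

|+x⟩ = (|↑⟩ + |↓⟩)/√2, so ⟨+x|ψ⟩ = (4) / (√2·√10).
P = |4|² / 20 = 16/20.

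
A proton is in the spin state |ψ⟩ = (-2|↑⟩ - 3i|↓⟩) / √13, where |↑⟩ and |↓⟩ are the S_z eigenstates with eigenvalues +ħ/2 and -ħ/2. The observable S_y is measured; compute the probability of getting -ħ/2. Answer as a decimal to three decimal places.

|-y⟩ = (|↑⟩ - i|↓⟩)/√2, so ⟨-y|ψ⟩ = (1) / (√2·√13).
P = |1|² / 26 = 1/26.

0.038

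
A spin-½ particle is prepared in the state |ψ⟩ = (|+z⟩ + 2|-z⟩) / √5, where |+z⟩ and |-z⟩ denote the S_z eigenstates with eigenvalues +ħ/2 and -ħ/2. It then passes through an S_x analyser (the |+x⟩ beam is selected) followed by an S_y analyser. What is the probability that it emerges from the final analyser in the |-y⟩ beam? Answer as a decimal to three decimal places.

0.450

First analyser (S_x): P(|+x⟩) = |⟨+x|ψ⟩|² = 9/10.
After stage 1 the state is |+x⟩; P(|-y⟩) = |⟨-y|+x⟩|² = 1/2.
Joint probability = 9/10 × 1/2 = 0.450.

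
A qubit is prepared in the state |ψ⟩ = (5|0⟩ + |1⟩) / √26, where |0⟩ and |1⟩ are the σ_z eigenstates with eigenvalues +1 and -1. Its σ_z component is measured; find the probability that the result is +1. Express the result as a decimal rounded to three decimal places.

0.962

The +1 outcome corresponds to |0⟩. Its amplitude in |ψ⟩ is 5/√26.
P = |5|² / 26 = 25/26.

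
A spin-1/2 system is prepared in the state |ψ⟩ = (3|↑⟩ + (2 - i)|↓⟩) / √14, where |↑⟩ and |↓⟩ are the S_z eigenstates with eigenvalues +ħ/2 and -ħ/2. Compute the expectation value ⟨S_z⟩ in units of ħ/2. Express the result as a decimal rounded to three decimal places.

⟨σ_z⟩ = |a|² - |b|² divided by |a|²+|b|², with a, b the |↑⟩, |↓⟩ amplitudes.
= (9 - 5)/14 = 4/14.
⟨S_z⟩ = (ħ/2)·⟨σ_z⟩.

0.286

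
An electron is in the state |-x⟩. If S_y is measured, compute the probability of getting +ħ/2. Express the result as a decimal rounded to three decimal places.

In the S_z basis, |-x⟩ = (|↑⟩ - |↓⟩)/√2 and |+y⟩ = (|↑⟩ + i|↓⟩)/√2.
|⟨+y|-x⟩|² = 1/2.

0.500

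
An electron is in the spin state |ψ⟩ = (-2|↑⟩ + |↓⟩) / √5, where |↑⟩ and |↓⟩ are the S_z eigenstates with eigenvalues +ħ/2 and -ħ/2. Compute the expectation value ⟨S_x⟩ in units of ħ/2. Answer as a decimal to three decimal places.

⟨σ_x⟩ = 2 Re(a* b)/(|a|²+|b|²) with a = -2, b = 1.
a* b = -2, so ⟨σ_x⟩ = -4/5.
⟨S_x⟩ = (ħ/2)·⟨σ_x⟩.

-0.800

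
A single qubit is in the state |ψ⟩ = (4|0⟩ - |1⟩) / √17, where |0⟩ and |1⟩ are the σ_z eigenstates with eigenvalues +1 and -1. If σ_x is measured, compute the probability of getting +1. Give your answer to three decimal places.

0.265

|+x⟩ = (|0⟩ + |1⟩)/√2, so ⟨+x|ψ⟩ = (3) / (√2·√17).
P = |3|² / 34 = 9/34.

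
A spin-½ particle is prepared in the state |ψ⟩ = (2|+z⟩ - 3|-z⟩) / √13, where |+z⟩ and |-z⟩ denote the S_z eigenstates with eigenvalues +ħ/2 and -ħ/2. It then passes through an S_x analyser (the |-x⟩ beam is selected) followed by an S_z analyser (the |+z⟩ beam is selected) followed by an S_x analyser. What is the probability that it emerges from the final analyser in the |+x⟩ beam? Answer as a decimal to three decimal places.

First analyser (S_x): P(|-x⟩) = |⟨-x|ψ⟩|² = 25/26.
After stage 1 the state is |-x⟩; P(|+z⟩) = |⟨+z|-x⟩|² = 1/2.
After stage 2 the state is |+z⟩; P(|+x⟩) = |⟨+x|+z⟩|² = 1/2.
Joint probability = 25/26 × 1/2 × 1/2 = 0.240.

0.240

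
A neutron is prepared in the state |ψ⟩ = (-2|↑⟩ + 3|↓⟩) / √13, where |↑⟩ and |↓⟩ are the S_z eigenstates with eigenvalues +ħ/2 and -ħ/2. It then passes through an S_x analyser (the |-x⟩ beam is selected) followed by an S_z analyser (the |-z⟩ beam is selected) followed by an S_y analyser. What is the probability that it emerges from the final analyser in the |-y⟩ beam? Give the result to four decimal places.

0.2404

First analyser (S_x): P(|-x⟩) = |⟨-x|ψ⟩|² = 25/26.
After stage 1 the state is |-x⟩; P(|-z⟩) = |⟨-z|-x⟩|² = 1/2.
After stage 2 the state is |-z⟩; P(|-y⟩) = |⟨-y|-z⟩|² = 1/2.
Joint probability = 25/26 × 1/2 × 1/2 = 0.2404.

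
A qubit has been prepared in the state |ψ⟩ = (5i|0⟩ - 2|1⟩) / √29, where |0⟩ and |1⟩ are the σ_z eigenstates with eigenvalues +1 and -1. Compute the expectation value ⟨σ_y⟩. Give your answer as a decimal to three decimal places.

⟨σ_y⟩ = 2 Im(a* b)/(|a|²+|b|²) with a = 5i, b = -2.
a* b = 10i, so ⟨σ_y⟩ = 20/29.

0.690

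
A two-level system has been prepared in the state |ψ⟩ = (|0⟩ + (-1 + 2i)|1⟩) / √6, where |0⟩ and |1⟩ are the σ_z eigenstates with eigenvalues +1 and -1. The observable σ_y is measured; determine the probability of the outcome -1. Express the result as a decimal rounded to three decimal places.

0.167

|-y⟩ = (|0⟩ - i|1⟩)/√2, so ⟨-y|ψ⟩ = (-1 - i) / (√2·√6).
P = |-1 - i|² / 12 = 2/12.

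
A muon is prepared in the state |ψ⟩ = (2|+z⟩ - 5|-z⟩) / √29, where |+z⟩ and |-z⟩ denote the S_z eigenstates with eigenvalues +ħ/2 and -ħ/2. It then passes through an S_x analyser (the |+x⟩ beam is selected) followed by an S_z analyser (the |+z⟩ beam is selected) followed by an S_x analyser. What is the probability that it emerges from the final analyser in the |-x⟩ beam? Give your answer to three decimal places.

First analyser (S_x): P(|+x⟩) = |⟨+x|ψ⟩|² = 9/58.
After stage 1 the state is |+x⟩; P(|+z⟩) = |⟨+z|+x⟩|² = 1/2.
After stage 2 the state is |+z⟩; P(|-x⟩) = |⟨-x|+z⟩|² = 1/2.
Joint probability = 9/58 × 1/2 × 1/2 = 0.039.

0.039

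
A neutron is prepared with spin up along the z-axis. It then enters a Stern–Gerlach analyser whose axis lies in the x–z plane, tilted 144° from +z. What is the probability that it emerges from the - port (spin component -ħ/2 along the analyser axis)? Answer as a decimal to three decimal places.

0.905

For spin-½, the probability of finding spin-up along an axis at angle θ to the initial spin direction is cos²(θ/2); spin-down is sin²(θ/2).
θ = 144°, so P = sin²(72°) ≈ 0.905.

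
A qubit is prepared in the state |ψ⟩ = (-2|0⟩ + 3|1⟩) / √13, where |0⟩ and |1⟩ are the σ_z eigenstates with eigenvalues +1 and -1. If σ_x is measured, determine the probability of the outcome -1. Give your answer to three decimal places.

|-x⟩ = (|0⟩ - |1⟩)/√2, so ⟨-x|ψ⟩ = (-5) / (√2·√13).
P = |-5|² / 26 = 25/26.

0.962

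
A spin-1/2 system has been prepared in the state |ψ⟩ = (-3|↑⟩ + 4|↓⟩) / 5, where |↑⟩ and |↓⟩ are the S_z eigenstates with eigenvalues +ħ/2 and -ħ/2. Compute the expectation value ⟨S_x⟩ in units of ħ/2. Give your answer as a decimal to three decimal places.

⟨σ_x⟩ = 2 Re(a* b)/(|a|²+|b|²) with a = -3, b = 4.
a* b = -12, so ⟨σ_x⟩ = -24/25.
⟨S_x⟩ = (ħ/2)·⟨σ_x⟩.

-0.960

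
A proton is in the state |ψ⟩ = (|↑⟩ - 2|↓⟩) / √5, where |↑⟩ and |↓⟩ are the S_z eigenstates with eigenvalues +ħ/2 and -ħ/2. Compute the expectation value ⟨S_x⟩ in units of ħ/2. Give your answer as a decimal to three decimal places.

⟨σ_x⟩ = 2 Re(a* b)/(|a|²+|b|²) with a = 1, b = -2.
a* b = -2, so ⟨σ_x⟩ = -4/5.
⟨S_x⟩ = (ħ/2)·⟨σ_x⟩.

-0.800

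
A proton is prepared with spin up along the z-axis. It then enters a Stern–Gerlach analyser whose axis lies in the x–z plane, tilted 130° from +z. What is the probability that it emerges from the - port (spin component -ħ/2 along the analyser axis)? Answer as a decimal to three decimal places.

For spin-½, the probability of finding spin-up along an axis at angle θ to the initial spin direction is cos²(θ/2); spin-down is sin²(θ/2).
θ = 130°, so P = sin²(65°) ≈ 0.821.

0.821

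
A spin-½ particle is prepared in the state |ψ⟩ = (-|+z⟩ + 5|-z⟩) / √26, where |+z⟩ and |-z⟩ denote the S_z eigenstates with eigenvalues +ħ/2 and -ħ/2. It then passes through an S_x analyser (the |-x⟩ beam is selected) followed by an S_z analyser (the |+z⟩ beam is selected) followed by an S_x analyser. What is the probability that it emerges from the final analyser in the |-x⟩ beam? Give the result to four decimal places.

0.1731

First analyser (S_x): P(|-x⟩) = |⟨-x|ψ⟩|² = 36/52.
After stage 1 the state is |-x⟩; P(|+z⟩) = |⟨+z|-x⟩|² = 1/2.
After stage 2 the state is |+z⟩; P(|-x⟩) = |⟨-x|+z⟩|² = 1/2.
Joint probability = 36/52 × 1/2 × 1/2 = 0.1731.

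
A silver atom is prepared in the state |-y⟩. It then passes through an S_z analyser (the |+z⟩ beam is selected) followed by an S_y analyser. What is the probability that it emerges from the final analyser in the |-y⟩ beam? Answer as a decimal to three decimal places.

First analyser (S_z): from |-y⟩, P(|+z⟩) = 1/2.
After stage 1 the state is |+z⟩; P(|-y⟩) = |⟨-y|+z⟩|² = 1/2.
Joint probability = 1/2 × 1/2 = 0.250.

0.250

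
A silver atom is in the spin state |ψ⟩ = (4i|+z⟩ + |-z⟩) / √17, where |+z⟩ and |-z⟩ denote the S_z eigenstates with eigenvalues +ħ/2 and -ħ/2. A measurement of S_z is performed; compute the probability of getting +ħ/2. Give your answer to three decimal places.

The +ħ/2 outcome corresponds to |+z⟩. Its amplitude in |ψ⟩ is 4i/√17.
P = |4i|² / 17 = 16/17.

0.941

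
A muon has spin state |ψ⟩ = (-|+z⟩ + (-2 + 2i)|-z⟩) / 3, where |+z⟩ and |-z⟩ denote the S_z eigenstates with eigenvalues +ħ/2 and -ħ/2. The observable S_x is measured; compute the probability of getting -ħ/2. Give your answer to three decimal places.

0.278

|-x⟩ = (|+z⟩ - |-z⟩)/√2, so ⟨-x|ψ⟩ = (1 - 2i) / (√2·3).
P = |1 - 2i|² / 18 = 5/18.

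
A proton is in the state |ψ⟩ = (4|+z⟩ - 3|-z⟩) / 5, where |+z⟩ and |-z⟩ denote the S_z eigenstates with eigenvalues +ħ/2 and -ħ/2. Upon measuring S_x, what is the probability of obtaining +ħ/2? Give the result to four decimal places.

0.0200

|+x⟩ = (|+z⟩ + |-z⟩)/√2, so ⟨+x|ψ⟩ = (1) / (√2·5).
P = |1|² / 50 = 1/50.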